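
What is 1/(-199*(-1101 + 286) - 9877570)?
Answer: -1/9715385 ≈ -1.0293e-7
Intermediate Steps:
1/(-199*(-1101 + 286) - 9877570) = 1/(-199*(-815) - 9877570) = 1/(162185 - 9877570) = 1/(-9715385) = -1/9715385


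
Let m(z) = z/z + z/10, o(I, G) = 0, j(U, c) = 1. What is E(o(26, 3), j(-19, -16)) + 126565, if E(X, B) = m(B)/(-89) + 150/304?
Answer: 8560889139/67640 ≈ 1.2657e+5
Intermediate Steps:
m(z) = 1 + z/10 (m(z) = 1 + z*(⅒) = 1 + z/10)
E(X, B) = 6523/13528 - B/890 (E(X, B) = (1 + B/10)/(-89) + 150/304 = (1 + B/10)*(-1/89) + 150*(1/304) = (-1/89 - B/890) + 75/152 = 6523/13528 - B/890)
E(o(26, 3), j(-19, -16)) + 126565 = (6523/13528 - 1/890*1) + 126565 = (6523/13528 - 1/890) + 126565 = 32539/67640 + 126565 = 8560889139/67640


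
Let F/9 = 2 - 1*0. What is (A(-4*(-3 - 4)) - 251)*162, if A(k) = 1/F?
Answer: -40653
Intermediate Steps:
F = 18 (F = 9*(2 - 1*0) = 9*(2 + 0) = 9*2 = 18)
A(k) = 1/18
(A(-4*(-3 - 4)) - 251)*162 = (1/18 - 251)*162 = -4517/18*162 = -40653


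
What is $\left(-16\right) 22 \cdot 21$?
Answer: $-7392$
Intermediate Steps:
$\left(-16\right) 22 \cdot 21 = \left(-352\right) 21 = -7392$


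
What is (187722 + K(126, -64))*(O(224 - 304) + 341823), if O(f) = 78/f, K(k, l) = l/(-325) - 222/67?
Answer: 6986122122395016/108875 ≈ 6.4166e+10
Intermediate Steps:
K(k, l) = -222/67 - l/325 (K(k, l) = l*(-1/325) - 222*1/67 = -l/325 - 222/67 = -222/67 - l/325)
(187722 + K(126, -64))*(O(224 - 304) + 341823) = (187722 + (-222/67 - 1/325*(-64)))*(78/(224 - 304) + 341823) = (187722 + (-222/67 + 64/325))*(78/(-80) + 341823) = (187722 - 67862/21775)*(78*(-1/80) + 341823) = 4087578688*(-39/40 + 341823)/21775 = (4087578688/21775)*(13672881/40) = 6986122122395016/108875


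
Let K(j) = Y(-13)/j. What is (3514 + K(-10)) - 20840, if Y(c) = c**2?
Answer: -173429/10 ≈ -17343.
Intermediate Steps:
K(j) = 169/j (K(j) = (-13)**2/j = 169/j)
(3514 + K(-10)) - 20840 = (3514 + 169/(-10)) - 20840 = (3514 + 169*(-1/10)) - 20840 = (3514 - 169/10) - 20840 = 34971/10 - 20840 = -173429/10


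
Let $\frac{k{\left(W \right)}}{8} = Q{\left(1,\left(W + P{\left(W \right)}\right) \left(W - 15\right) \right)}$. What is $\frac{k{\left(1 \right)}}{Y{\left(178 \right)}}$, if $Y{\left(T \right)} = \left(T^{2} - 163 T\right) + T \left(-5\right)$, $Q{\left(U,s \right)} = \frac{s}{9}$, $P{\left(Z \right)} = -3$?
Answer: $\frac{56}{4005} \approx 0.013983$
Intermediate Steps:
$Q{\left(U,s \right)} = \frac{s}{9}$ ($Q{\left(U,s \right)} = s \frac{1}{9} = \frac{s}{9}$)
$Y{\left(T \right)} = T^{2} - 168 T$ ($Y{\left(T \right)} = \left(T^{2} - 163 T\right) - 5 T = T^{2} - 168 T$)
$k{\left(W \right)} = \frac{8 \left(-15 + W\right) \left(-3 + W\right)}{9}$ ($k{\left(W \right)} = 8 \frac{\left(W - 3\right) \left(W - 15\right)}{9} = 8 \frac{\left(-3 + W\right) \left(-15 + W\right)}{9} = 8 \frac{\left(-15 + W\right) \left(-3 + W\right)}{9} = \frac{8 \left(-15 + W\right) \left(-3 + W\right)}{9}$)
$\frac{k{\left(1 \right)}}{Y{\left(178 \right)}} = \frac{40 - 16 + \frac{8 \cdot 1^{2}}{9}}{178 \left(-168 + 178\right)} = \frac{40 - 16 + \frac{8}{9} \cdot 1}{178 \cdot 10} = \frac{40 - 16 + \frac{8}{9}}{1780} = \frac{224}{9} \cdot \frac{1}{1780} = \frac{56}{4005}$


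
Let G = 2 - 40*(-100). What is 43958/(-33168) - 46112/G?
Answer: -47371187/3687176 ≈ -12.848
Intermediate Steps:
G = 4002 (G = 2 + 4000 = 4002)
43958/(-33168) - 46112/G = 43958/(-33168) - 46112/4002 = 43958*(-1/33168) - 46112*1/4002 = -21979/16584 - 23056/2001 = -47371187/3687176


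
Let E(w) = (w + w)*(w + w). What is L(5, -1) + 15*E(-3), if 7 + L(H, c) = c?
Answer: 532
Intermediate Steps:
L(H, c) = -7 + c
E(w) = 4*w**2 (E(w) = (2*w)*(2*w) = 4*w**2)
L(5, -1) + 15*E(-3) = (-7 - 1) + 15*(4*(-3)**2) = -8 + 15*(4*9) = -8 + 15*36 = -8 + 540 = 532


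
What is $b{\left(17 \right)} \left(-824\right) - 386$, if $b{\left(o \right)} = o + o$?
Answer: $-28402$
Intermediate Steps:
$b{\left(o \right)} = 2 o$
$b{\left(17 \right)} \left(-824\right) - 386 = 2 \cdot 17 \left(-824\right) - 386 = 34 \left(-824\right) - 386 = -28016 - 386 = -28402$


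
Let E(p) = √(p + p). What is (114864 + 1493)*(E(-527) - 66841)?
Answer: -7777418237 + 116357*I*√1054 ≈ -7.7774e+9 + 3.7776e+6*I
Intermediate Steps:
E(p) = √2*√p (E(p) = √(2*p) = √2*√p)
(114864 + 1493)*(E(-527) - 66841) = (114864 + 1493)*(√2*√(-527) - 66841) = 116357*(√2*(I*√527) - 66841) = 116357*(I*√1054 - 66841) = 116357*(-66841 + I*√1054) = -7777418237 + 116357*I*√1054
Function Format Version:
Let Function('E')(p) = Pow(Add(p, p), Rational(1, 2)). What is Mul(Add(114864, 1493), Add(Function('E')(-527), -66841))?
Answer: Add(-7777418237, Mul(116357, I, Pow(1054, Rational(1, 2)))) ≈ Add(-7.7774e+9, Mul(3.7776e+6, I))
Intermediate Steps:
Function('E')(p) = Mul(Pow(2, Rational(1, 2)), Pow(p, Rational(1, 2))) (Function('E')(p) = Pow(Mul(2, p), Rational(1, 2)) = Mul(Pow(2, Rational(1, 2)), Pow(p, Rational(1, 2))))
Mul(Add(114864, 1493), Add(Function('E')(-527), -66841)) = Mul(Add(114864, 1493), Add(Mul(Pow(2, Rational(1, 2)), Pow(-527, Rational(1, 2))), -66841)) = Mul(116357, Add(Mul(Pow(2, Rational(1, 2)), Mul(I, Pow(527, Rational(1, 2)))), -66841)) = Mul(116357, Add(Mul(I, Pow(1054, Rational(1, 2))), -66841)) = Mul(116357, Add(-66841, Mul(I, Pow(1054, Rational(1, 2))))) = Add(-7777418237, Mul(116357, I, Pow(1054, Rational(1, 2))))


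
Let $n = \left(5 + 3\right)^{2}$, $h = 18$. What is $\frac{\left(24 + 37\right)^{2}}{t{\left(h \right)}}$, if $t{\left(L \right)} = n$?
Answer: $\frac{3721}{64} \approx 58.141$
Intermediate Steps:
$n = 64$ ($n = 8^{2} = 64$)
$t{\left(L \right)} = 64$
$\frac{\left(24 + 37\right)^{2}}{t{\left(h \right)}} = \frac{\left(24 + 37\right)^{2}}{64} = 61^{2} \cdot \frac{1}{64} = 3721 \cdot \frac{1}{64} = \frac{3721}{64}$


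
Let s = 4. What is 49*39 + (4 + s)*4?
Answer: 1943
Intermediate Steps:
49*39 + (4 + s)*4 = 49*39 + (4 + 4)*4 = 1911 + 8*4 = 1911 + 32 = 1943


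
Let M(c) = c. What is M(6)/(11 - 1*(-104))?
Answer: 6/115 ≈ 0.052174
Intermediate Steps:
M(6)/(11 - 1*(-104)) = 6/(11 - 1*(-104)) = 6/(11 + 104) = 6/115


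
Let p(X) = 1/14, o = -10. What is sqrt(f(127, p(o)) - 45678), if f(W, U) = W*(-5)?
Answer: I*sqrt(46313) ≈ 215.2*I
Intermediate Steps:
p(X) = 1/14
f(W, U) = -5*W
sqrt(f(127, p(o)) - 45678) = sqrt(-5*127 - 45678) = sqrt(-635 - 45678) = sqrt(-46313) = I*sqrt(46313)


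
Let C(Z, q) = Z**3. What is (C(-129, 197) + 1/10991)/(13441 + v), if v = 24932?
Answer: -23594258798/421757643 ≈ -55.943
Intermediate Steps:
(C(-129, 197) + 1/10991)/(13441 + v) = ((-129)**3 + 1/10991)/(13441 + 24932) = (-2146689 + 1/10991)/38373 = -23594258798/10991*1/38373 = -23594258798/421757643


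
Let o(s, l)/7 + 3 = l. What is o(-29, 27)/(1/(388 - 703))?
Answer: -52920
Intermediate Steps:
o(s, l) = -21 + 7*l
o(-29, 27)/(1/(388 - 703)) = (-21 + 7*27)/(1/(388 - 703)) = (-21 + 189)/(1/(-315)) = 168/(-1/315) = 168*(-315) = -52920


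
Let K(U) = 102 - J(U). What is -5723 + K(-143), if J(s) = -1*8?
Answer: -5613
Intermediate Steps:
J(s) = -8
K(U) = 110 (K(U) = 102 - 1*(-8) = 102 + 8 = 110)
-5723 + K(-143) = -5723 + 110 = -5613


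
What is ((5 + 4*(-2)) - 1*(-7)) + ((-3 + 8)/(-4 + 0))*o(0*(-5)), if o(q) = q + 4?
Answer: -1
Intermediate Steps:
o(q) = 4 + q
((5 + 4*(-2)) - 1*(-7)) + ((-3 + 8)/(-4 + 0))*o(0*(-5)) = ((5 + 4*(-2)) - 1*(-7)) + ((-3 + 8)/(-4 + 0))*(4 + 0*(-5)) = ((5 - 8) + 7) + (5/(-4))*(4 + 0) = (-3 + 7) + (5*(-¼))*4 = 4 - 5/4*4 = 4 - 5 = -1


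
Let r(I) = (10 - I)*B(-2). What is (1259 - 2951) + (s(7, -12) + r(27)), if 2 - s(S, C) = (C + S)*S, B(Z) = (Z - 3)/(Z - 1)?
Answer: -5050/3 ≈ -1683.3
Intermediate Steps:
B(Z) = (-3 + Z)/(-1 + Z)
s(S, C) = 2 - S*(C + S) (s(S, C) = 2 - (C + S)*S = 2 - S*(C + S))
r(I) = 50/3 - 5*I/3 (r(I) = (10 - I)*((-3 - 2)/(-1 - 2)) = (10 - I)*(-5/(-3)) = (10 - I)*(-⅓*(-5)) = (10 - I)*(5/3) = 50/3 - 5*I/3)
(1259 - 2951) + (s(7, -12) + r(27)) = (1259 - 2951) + ((2 - 1*7² - 1*(-12)*7) + (50/3 - 5/3*27)) = -1692 + ((2 - 1*49 + 84) + (50/3 - 45)) = -1692 + ((2 - 49 + 84) - 85/3) = -1692 + (37 - 85/3) = -1692 + 26/3 = -5050/3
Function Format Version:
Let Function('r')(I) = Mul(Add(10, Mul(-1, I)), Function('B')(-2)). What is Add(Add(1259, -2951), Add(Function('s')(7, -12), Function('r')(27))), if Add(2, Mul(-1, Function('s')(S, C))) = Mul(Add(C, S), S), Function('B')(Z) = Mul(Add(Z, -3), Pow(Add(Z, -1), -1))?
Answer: Rational(-5050, 3) ≈ -1683.3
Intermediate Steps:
Function('B')(Z) = Mul(Pow(Add(-1, Z), -1), Add(-3, Z)) (Function('B')(Z) = Mul(Add(-3, Z), Pow(Add(-1, Z), -1)) = Mul(Pow(Add(-1, Z), -1), Add(-3, Z)))
Function('s')(S, C) = Add(2, Mul(-1, S, Add(C, S))) (Function('s')(S, C) = Add(2, Mul(-1, Mul(Add(C, S), S))) = Add(2, Mul(-1, Mul(S, Add(C, S)))) = Add(2, Mul(-1, S, Add(C, S))))
Function('r')(I) = Add(Rational(50, 3), Mul(Rational(-5, 3), I)) (Function('r')(I) = Mul(Add(10, Mul(-1, I)), Mul(Pow(Add(-1, -2), -1), Add(-3, -2))) = Mul(Add(10, Mul(-1, I)), Mul(Pow(-3, -1), -5)) = Mul(Add(10, Mul(-1, I)), Mul(Rational(-1, 3), -5)) = Mul(Add(10, Mul(-1, I)), Rational(5, 3)) = Add(Rational(50, 3), Mul(Rational(-5, 3), I)))
Add(Add(1259, -2951), Add(Function('s')(7, -12), Function('r')(27))) = Add(Add(1259, -2951), Add(Add(2, Mul(-1, Pow(7, 2)), Mul(-1, -12, 7)), Add(Rational(50, 3), Mul(Rational(-5, 3), 27)))) = Add(-1692, Add(Add(2, Mul(-1, 49), 84), Add(Rational(50, 3), -45))) = Add(-1692, Add(Add(2, -49, 84), Rational(-85, 3))) = Add(-1692, Add(37, Rational(-85, 3))) = Add(-1692, Rational(26, 3)) = Rational(-5050, 3)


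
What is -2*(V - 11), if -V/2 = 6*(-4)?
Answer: -74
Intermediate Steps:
V = 48 (V = -12*(-4) = -2*(-24) = 48)
-2*(V - 11) = -2*(48 - 11) = -2*37 = -74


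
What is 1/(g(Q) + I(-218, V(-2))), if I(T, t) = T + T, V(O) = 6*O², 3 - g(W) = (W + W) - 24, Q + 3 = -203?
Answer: ⅓ ≈ 0.33333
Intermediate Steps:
Q = -206 (Q = -3 - 203 = -206)
g(W) = 27 - 2*W (g(W) = 3 - ((W + W) - 24) = 3 - (2*W - 24) = 3 - (-24 + 2*W) = 3 + (24 - 2*W) = 27 - 2*W)
I(T, t) = 2*T
1/(g(Q) + I(-218, V(-2))) = 1/((27 - 2*(-206)) + 2*(-218)) = 1/((27 + 412) - 436) = 1/(439 - 436) = 1/3 = ⅓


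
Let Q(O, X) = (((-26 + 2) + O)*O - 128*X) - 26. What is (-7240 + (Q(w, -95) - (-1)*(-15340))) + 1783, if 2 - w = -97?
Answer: -1238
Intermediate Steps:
w = 99 (w = 2 - 1*(-97) = 2 + 97 = 99)
Q(O, X) = -26 - 128*X + O*(-24 + O) (Q(O, X) = ((-24 + O)*O - 128*X) - 26 = (O*(-24 + O) - 128*X) - 26 = (-128*X + O*(-24 + O)) - 26 = -26 - 128*X + O*(-24 + O))
(-7240 + (Q(w, -95) - (-1)*(-15340))) + 1783 = (-7240 + ((-26 + 99² - 128*(-95) - 24*99) - (-1)*(-15340))) + 1783 = (-7240 + ((-26 + 9801 + 12160 - 2376) - 1*15340)) + 1783 = (-7240 + (19559 - 15340)) + 1783 = (-7240 + 4219) + 1783 = -3021 + 1783 = -1238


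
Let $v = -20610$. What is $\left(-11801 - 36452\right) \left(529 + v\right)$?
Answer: $968968493$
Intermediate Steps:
$\left(-11801 - 36452\right) \left(529 + v\right) = \left(-11801 - 36452\right) \left(529 - 20610\right) = \left(-48253\right) \left(-20081\right) = 968968493$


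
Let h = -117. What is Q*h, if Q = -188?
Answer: 21996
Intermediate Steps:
Q*h = -188*(-117) = 21996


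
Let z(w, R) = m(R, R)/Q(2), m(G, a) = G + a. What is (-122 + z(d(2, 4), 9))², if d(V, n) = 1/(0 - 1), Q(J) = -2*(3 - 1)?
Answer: 64009/4 ≈ 16002.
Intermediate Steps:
Q(J) = -4 (Q(J) = -2*2 = -4)
d(V, n) = -1 (d(V, n) = 1/(-1) = -1)
z(w, R) = -R/2 (z(w, R) = (R + R)/(-4) = (2*R)*(-¼) = -R/2)
(-122 + z(d(2, 4), 9))² = (-122 - ½*9)² = (-122 - 9/2)² = (-253/2)² = 64009/4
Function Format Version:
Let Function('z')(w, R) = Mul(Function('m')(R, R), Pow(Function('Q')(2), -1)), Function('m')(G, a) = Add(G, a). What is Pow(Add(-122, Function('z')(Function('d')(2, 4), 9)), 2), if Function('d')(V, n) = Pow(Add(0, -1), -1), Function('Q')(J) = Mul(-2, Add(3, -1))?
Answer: Rational(64009, 4) ≈ 16002.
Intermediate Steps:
Function('Q')(J) = -4 (Function('Q')(J) = Mul(-2, 2) = -4)
Function('d')(V, n) = -1 (Function('d')(V, n) = Pow(-1, -1) = -1)
Function('z')(w, R) = Mul(Rational(-1, 2), R) (Function('z')(w, R) = Mul(Add(R, R), Pow(-4, -1)) = Mul(Mul(2, R), Rational(-1, 4)) = Mul(Rational(-1, 2), R))
Pow(Add(-122, Function('z')(Function('d')(2, 4), 9)), 2) = Pow(Add(-122, Mul(Rational(-1, 2), 9)), 2) = Pow(Add(-122, Rational(-9, 2)), 2) = Pow(Rational(-253, 2), 2) = Rational(64009, 4)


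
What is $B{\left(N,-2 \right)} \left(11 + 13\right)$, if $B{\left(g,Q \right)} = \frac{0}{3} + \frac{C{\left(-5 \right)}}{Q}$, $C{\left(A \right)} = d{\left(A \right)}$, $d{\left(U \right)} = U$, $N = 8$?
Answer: $60$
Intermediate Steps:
$C{\left(A \right)} = A$
$B{\left(g,Q \right)} = - \frac{5}{Q}$ ($B{\left(g,Q \right)} = \frac{0}{3} - \frac{5}{Q} = 0 \cdot \frac{1}{3} - \frac{5}{Q} = 0 - \frac{5}{Q} = - \frac{5}{Q}$)
$B{\left(N,-2 \right)} \left(11 + 13\right) = - \frac{5}{-2} \left(11 + 13\right) = \left(-5\right) \left(- \frac{1}{2}\right) 24 = \frac{5}{2} \cdot 24 = 60$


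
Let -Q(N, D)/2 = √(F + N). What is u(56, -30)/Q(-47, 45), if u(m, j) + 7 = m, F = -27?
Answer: 49*I*√74/148 ≈ 2.8481*I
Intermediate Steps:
u(m, j) = -7 + m
Q(N, D) = -2*√(-27 + N)
u(56, -30)/Q(-47, 45) = (-7 + 56)/((-2*√(-27 - 47))) = 49/((-2*I*√74)) = 49*(I*√74/148) = 49*I*√74/148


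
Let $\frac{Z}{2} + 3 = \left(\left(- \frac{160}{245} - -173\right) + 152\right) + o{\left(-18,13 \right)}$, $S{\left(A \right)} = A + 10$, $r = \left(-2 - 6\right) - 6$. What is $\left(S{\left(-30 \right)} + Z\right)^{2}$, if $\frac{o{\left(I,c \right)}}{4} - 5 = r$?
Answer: $\frac{728136256}{2401} \approx 3.0326 \cdot 10^{5}$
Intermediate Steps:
$r = -14$ ($r = -8 - 6 = -14$)
$S{\left(A \right)} = 10 + A$
$o{\left(I,c \right)} = -36$ ($o{\left(I,c \right)} = 20 + 4 \left(-14\right) = 20 - 56 = -36$)
$Z = \frac{27964}{49}$ ($Z = -6 + 2 \left(\left(\left(- \frac{160}{245} - -173\right) + 152\right) - 36\right) = -6 + 2 \left(\left(\left(\left(-160\right) \frac{1}{245} + 173\right) + 152\right) - 36\right) = -6 + 2 \left(\left(\left(- \frac{32}{49} + 173\right) + 152\right) - 36\right) = -6 + 2 \left(\left(\frac{8445}{49} + 152\right) - 36\right) = -6 + 2 \left(\frac{15893}{49} - 36\right) = -6 + 2 \cdot \frac{14129}{49} = -6 + \frac{28258}{49} = \frac{27964}{49} \approx 570.69$)
$\left(S{\left(-30 \right)} + Z\right)^{2} = \left(\left(10 - 30\right) + \frac{27964}{49}\right)^{2} = \left(-20 + \frac{27964}{49}\right)^{2} = \left(\frac{26984}{49}\right)^{2} = \frac{728136256}{2401}$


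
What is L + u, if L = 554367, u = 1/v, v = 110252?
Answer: 61120070485/110252 ≈ 5.5437e+5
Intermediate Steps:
u = 1/110252 ≈ 9.0701e-6
L + u = 554367 + 1/110252 = 61120070485/110252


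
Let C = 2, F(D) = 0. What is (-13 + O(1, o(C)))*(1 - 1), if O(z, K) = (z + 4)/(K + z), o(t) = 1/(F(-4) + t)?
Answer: 0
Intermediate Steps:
o(t) = 1/t (o(t) = 1/(0 + t) = 1/t)
O(z, K) = (4 + z)/(K + z)
(-13 + O(1, o(C)))*(1 - 1) = (-13 + (4 + 1)/(1/2 + 1))*(1 - 1) = (-13 + 5/(½ + 1))*0 = (-13 + 5/(3/2))*0 = (-13 + (⅔)*5)*0 = (-13 + 10/3)*0 = -29/3*0 = 0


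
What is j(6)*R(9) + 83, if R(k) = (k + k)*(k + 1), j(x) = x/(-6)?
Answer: -97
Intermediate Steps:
j(x) = -x/6 (j(x) = x*(-⅙) = -x/6)
R(k) = 2*k*(1 + k) (R(k) = (2*k)*(1 + k) = 2*k*(1 + k))
j(6)*R(9) + 83 = (-⅙*6)*(2*9*(1 + 9)) + 83 = -2*9*10 + 83 = -1*180 + 83 = -180 + 83 = -97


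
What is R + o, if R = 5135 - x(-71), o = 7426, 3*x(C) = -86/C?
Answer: 2675407/213 ≈ 12561.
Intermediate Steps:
x(C) = -86/(3*C) (x(C) = (-86/C)/3 = -86/(3*C))
R = 1093669/213 (R = 5135 - (-86)/(3*(-71)) = 5135 - (-86)*(-1)/(3*71) = 5135 - 1*86/213 = 5135 - 86/213 = 1093669/213 ≈ 5134.6)
R + o = 1093669/213 + 7426 = 2675407/213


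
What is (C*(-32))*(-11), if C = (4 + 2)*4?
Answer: 8448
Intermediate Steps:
C = 24 (C = 6*4 = 24)
(C*(-32))*(-11) = (24*(-32))*(-11) = -768*(-11) = 8448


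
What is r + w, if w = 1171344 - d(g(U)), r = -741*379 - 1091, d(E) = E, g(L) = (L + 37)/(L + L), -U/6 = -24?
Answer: 256151051/288 ≈ 8.8941e+5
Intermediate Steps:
U = 144 (U = -6*(-24) = 144)
g(L) = (37 + L)/(2*L) (g(L) = (37 + L)/((2*L)) = (37 + L)*(1/(2*L)) = (37 + L)/(2*L))
r = -281930 (r = -280839 - 1091 = -281930)
w = 337346891/288 (w = 1171344 - (37 + 144)/(2*144) = 1171344 - 181/(2*144) = 1171344 - 1*181/288 = 1171344 - 181/288 = 337346891/288 ≈ 1.1713e+6)
r + w = -281930 + 337346891/288 = 256151051/288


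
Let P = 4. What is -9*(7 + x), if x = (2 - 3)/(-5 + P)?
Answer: -72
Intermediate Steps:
x = 1 (x = (2 - 3)/(-5 + 4) = -1/(-1) = -1*(-1) = 1)
-9*(7 + x) = -9*(7 + 1) = -9*8 = -72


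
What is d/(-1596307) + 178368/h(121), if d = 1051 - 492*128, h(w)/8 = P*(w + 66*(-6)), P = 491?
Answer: -27229837747/215541352675 ≈ -0.12633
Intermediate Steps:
h(w) = -1555488 + 3928*w (h(w) = 8*(491*(w + 66*(-6))) = 8*(491*(w - 396)) = 8*(491*(-396 + w)) = 8*(-194436 + 491*w) = -1555488 + 3928*w)
d = -61925 (d = 1051 - 62976 = -61925)
d/(-1596307) + 178368/h(121) = -61925/(-1596307) + 178368/(-1555488 + 3928*121) = -61925*(-1/1596307) + 178368/(-1555488 + 475288) = 61925/1596307 + 178368/(-1080200) = 61925/1596307 + 178368*(-1/1080200) = 61925/1596307 - 22296/135025 = -27229837747/215541352675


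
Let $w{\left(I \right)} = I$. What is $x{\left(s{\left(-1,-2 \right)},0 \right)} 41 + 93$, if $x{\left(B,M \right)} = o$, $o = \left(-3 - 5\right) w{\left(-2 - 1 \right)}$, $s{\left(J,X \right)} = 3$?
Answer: $1077$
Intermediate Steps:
$o = 24$ ($o = \left(-3 - 5\right) \left(-2 - 1\right) = \left(-8\right) \left(-3\right) = 24$)
$x{\left(B,M \right)} = 24$
$x{\left(s{\left(-1,-2 \right)},0 \right)} 41 + 93 = 24 \cdot 41 + 93 = 984 + 93 = 1077$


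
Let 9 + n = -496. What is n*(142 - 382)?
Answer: 121200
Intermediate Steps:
n = -505 (n = -9 - 496 = -505)
n*(142 - 382) = -505*(142 - 382) = -505*(-240) = 121200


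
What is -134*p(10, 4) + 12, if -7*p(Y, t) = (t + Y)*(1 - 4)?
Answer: -792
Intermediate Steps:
p(Y, t) = 3*Y/7 + 3*t/7 (p(Y, t) = -(t + Y)*(1 - 4)/7 = -(Y + t)*(-3)/7 = -(-3*Y - 3*t)/7 = 3*Y/7 + 3*t/7)
-134*p(10, 4) + 12 = -134*((3/7)*10 + (3/7)*4) + 12 = -134*(30/7 + 12/7) + 12 = -134*6 + 12 = -804 + 12 = -792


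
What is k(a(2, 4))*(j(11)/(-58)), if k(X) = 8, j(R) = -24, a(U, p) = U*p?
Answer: 96/29 ≈ 3.3103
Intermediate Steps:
k(a(2, 4))*(j(11)/(-58)) = 8*(-24/(-58)) = 8*(-24*(-1/58)) = 8*(12/29) = 96/29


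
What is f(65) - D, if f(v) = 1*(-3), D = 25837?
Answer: -25840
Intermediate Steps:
f(v) = -3
f(65) - D = -3 - 1*25837 = -3 - 25837 = -25840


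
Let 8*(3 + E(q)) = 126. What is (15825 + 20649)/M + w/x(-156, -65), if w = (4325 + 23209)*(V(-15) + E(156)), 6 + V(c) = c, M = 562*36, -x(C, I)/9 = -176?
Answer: -3819895/26976 ≈ -141.60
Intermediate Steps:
x(C, I) = 1584 (x(C, I) = -9*(-176) = 1584)
E(q) = 51/4 (E(q) = -3 + (⅛)*126 = -3 + 63/4 = 51/4)
M = 20232
V(c) = -6 + c
w = -454311/2 (w = (4325 + 23209)*((-6 - 15) + 51/4) = 27534*(-21 + 51/4) = 27534*(-33/4) = -454311/2 ≈ -2.2716e+5)
(15825 + 20649)/M + w/x(-156, -65) = (15825 + 20649)/20232 - 454311/2/1584 = 36474*(1/20232) - 454311/2*1/1584 = 6079/3372 - 4589/32 = -3819895/26976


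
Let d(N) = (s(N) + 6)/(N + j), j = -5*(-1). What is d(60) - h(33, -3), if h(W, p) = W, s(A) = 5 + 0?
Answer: -2134/65 ≈ -32.831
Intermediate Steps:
j = 5
s(A) = 5
d(N) = 11/(5 + N) (d(N) = (5 + 6)/(N + 5) = 11/(5 + N))
d(60) - h(33, -3) = 11/(5 + 60) - 1*33 = 11/65 - 33 = -2134/65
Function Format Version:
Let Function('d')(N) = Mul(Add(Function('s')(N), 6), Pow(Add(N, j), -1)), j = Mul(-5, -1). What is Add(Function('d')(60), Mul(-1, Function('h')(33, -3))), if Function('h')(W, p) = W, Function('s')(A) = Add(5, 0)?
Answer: Rational(-2134, 65) ≈ -32.831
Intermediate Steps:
j = 5
Function('s')(A) = 5
Function('d')(N) = Mul(11, Pow(Add(5, N), -1)) (Function('d')(N) = Mul(Add(5, 6), Pow(Add(N, 5), -1)) = Mul(11, Pow(Add(5, N), -1)))
Add(Function('d')(60), Mul(-1, Function('h')(33, -3))) = Add(Mul(11, Pow(Add(5, 60), -1)), Mul(-1, 33)) = Add(Mul(11, Pow(65, -1)), -33) = Add(Mul(11, Rational(1, 65)), -33) = Add(Rational(11, 65), -33) = Rational(-2134, 65)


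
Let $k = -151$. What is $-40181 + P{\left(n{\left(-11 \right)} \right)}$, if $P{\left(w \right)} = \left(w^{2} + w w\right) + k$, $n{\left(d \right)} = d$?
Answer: $-40090$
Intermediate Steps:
$P{\left(w \right)} = -151 + 2 w^{2}$ ($P{\left(w \right)} = \left(w^{2} + w w\right) - 151 = \left(w^{2} + w^{2}\right) - 151 = 2 w^{2} - 151 = -151 + 2 w^{2}$)
$-40181 + P{\left(n{\left(-11 \right)} \right)} = -40181 - \left(151 - 2 \left(-11\right)^{2}\right) = -40181 + \left(-151 + 2 \cdot 121\right) = -40181 + \left(-151 + 242\right) = -40181 + 91 = -40090$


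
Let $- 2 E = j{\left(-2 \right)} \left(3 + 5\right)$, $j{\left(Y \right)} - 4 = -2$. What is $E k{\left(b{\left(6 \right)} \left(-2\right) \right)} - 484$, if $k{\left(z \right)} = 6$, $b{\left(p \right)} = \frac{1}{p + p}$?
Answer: $-532$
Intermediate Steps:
$j{\left(Y \right)} = 2$ ($j{\left(Y \right)} = 4 - 2 = 2$)
$b{\left(p \right)} = \frac{1}{2 p}$
$E = -8$ ($E = - \frac{2 \left(3 + 5\right)}{2} = - \frac{2 \cdot 8}{2} = \left(- \frac{1}{2}\right) 16 = -8$)
$E k{\left(b{\left(6 \right)} \left(-2\right) \right)} - 484 = \left(-8\right) 6 - 484 = -48 - 484 = -532$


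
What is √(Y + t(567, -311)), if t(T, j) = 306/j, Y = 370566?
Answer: 6*√995594970/311 ≈ 608.74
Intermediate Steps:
√(Y + t(567, -311)) = √(370566 + 306/(-311)) = √(370566 + 306*(-1/311)) = √(370566 - 306/311) = √(115245720/311) = 6*√995594970/311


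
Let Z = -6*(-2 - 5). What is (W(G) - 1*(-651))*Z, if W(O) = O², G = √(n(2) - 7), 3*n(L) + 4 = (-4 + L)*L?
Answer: 26936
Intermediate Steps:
n(L) = -4/3 + L*(-4 + L)/3 (n(L) = -4/3 + ((-4 + L)*L)/3 = -4/3 + (L*(-4 + L))/3 = -4/3 + L*(-4 + L)/3)
G = I*√87/3 (G = √((-4/3 - 4/3*2 + (⅓)*2²) - 7) = √((-4/3 - 8/3 + (⅓)*4) - 7) = √((-4/3 - 8/3 + 4/3) - 7) = √(-8/3 - 7) = √(-29/3) = I*√87/3 ≈ 3.1091*I)
Z = 42 (Z = -6*(-7) = 42)
(W(G) - 1*(-651))*Z = ((I*√87/3)² - 1*(-651))*42 = (-29/3 + 651)*42 = (1924/3)*42 = 26936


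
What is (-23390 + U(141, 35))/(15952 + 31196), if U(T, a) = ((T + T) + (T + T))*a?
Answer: -1825/23574 ≈ -0.077416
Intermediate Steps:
U(T, a) = 4*T*a (U(T, a) = (2*T + 2*T)*a = (4*T)*a = 4*T*a)
(-23390 + U(141, 35))/(15952 + 31196) = (-23390 + 4*141*35)/(15952 + 31196) = (-23390 + 19740)/47148 = -3650*1/47148 = -1825/23574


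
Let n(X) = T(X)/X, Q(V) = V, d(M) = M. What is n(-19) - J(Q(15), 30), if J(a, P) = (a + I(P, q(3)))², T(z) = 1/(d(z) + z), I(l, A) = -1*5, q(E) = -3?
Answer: -72199/722 ≈ -99.999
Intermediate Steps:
I(l, A) = -5
T(z) = 1/(2*z) (T(z) = 1/(z + z) = 1/(2*z))
J(a, P) = (-5 + a)² (J(a, P) = (a - 5)² = (-5 + a)²)
n(X) = 1/(2*X²) (n(X) = (1/(2*X))/X = 1/(2*X²))
n(-19) - J(Q(15), 30) = (½)/(-19)² - (-5 + 15)² = (½)*(1/361) - 1*10² = 1/722 - 1*100 = 1/722 - 100 = -72199/722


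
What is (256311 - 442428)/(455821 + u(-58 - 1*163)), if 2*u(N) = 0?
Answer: -186117/455821 ≈ -0.40831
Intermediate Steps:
u(N) = 0 (u(N) = (½)*0 = 0)
(256311 - 442428)/(455821 + u(-58 - 1*163)) = (256311 - 442428)/(455821 + 0) = -186117/455821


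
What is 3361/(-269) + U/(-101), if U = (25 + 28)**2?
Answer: -1095082/27169 ≈ -40.306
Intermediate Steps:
U = 2809 (U = 53**2 = 2809)
3361/(-269) + U/(-101) = 3361/(-269) + 2809/(-101) = 3361*(-1/269) + 2809*(-1/101) = -3361/269 - 2809/101 = -1095082/27169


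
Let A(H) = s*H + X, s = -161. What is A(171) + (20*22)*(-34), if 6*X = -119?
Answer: -255065/6 ≈ -42511.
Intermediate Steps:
X = -119/6 (X = (⅙)*(-119) = -119/6 ≈ -19.833)
A(H) = -119/6 - 161*H (A(H) = -161*H - 119/6 = -119/6 - 161*H)
A(171) + (20*22)*(-34) = (-119/6 - 161*171) + (20*22)*(-34) = (-119/6 - 27531) + 440*(-34) = -165305/6 - 14960 = -255065/6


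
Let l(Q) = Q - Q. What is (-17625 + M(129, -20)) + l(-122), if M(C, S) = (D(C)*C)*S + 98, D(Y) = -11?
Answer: 10853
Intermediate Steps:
l(Q) = 0
M(C, S) = 98 - 11*C*S (M(C, S) = (-11*C)*S + 98 = -11*C*S + 98 = 98 - 11*C*S)
(-17625 + M(129, -20)) + l(-122) = (-17625 + (98 - 11*129*(-20))) + 0 = (-17625 + (98 + 28380)) + 0 = (-17625 + 28478) + 0 = 10853 + 0 = 10853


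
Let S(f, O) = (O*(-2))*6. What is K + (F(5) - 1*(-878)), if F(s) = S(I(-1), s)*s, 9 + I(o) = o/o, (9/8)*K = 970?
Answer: 12962/9 ≈ 1440.2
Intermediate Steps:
K = 7760/9 (K = (8/9)*970 = 7760/9 ≈ 862.22)
I(o) = -8 (I(o) = -9 + o/o = -9 + 1 = -8)
S(f, O) = -12*O (S(f, O) = -2*O*6 = -12*O)
F(s) = -12*s² (F(s) = (-12*s)*s = -12*s²)
K + (F(5) - 1*(-878)) = 7760/9 + (-12*5² - 1*(-878)) = 7760/9 + (-12*25 + 878) = 7760/9 + (-300 + 878) = 7760/9 + 578 = 12962/9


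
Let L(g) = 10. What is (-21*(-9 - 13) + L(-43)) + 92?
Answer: 564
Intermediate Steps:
(-21*(-9 - 13) + L(-43)) + 92 = (-21*(-9 - 13) + 10) + 92 = (-21*(-22) + 10) + 92 = (462 + 10) + 92 = 472 + 92 = 564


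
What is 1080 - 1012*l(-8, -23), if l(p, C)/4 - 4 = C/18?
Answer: -89456/9 ≈ -9939.6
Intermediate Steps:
l(p, C) = 16 + 2*C/9 (l(p, C) = 16 + 4*(C/18) = 16 + 2*C/9)
1080 - 1012*l(-8, -23) = 1080 - 1012*(16 + (2/9)*(-23)) = 1080 - 1012*(16 - 46/9) = 1080 - 1012*98/9 = 1080 - 99176/9 = -89456/9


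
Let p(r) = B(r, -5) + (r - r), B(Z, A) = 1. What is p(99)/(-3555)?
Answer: -1/3555 ≈ -0.00028129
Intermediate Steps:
p(r) = 1 (p(r) = 1 + (r - r) = 1 + 0 = 1)
p(99)/(-3555) = 1/(-3555) = 1*(-1/3555) = -1/3555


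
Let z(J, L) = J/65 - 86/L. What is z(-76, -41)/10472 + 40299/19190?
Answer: 29304511/13953940 ≈ 2.1001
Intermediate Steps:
z(J, L) = -86/L + J/65 (z(J, L) = J*(1/65) - 86/L = J/65 - 86/L = -86/L + J/65)
z(-76, -41)/10472 + 40299/19190 = (-86/(-41) + (1/65)*(-76))/10472 + 40299/19190 = (-86*(-1/41) - 76/65)*(1/10472) + 40299*(1/19190) = (86/41 - 76/65)*(1/10472) + 21/10 = (2474/2665)*(1/10472) + 21/10 = 1237/13953940 + 21/10 = 29304511/13953940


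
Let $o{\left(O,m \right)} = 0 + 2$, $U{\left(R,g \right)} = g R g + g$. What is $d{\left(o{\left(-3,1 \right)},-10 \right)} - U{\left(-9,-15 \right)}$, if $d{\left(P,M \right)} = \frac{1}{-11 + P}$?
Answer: $\frac{18359}{9} \approx 2039.9$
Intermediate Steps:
$U{\left(R,g \right)} = g + R g^{2}$ ($U{\left(R,g \right)} = R g g + g = R g^{2} + g = g + R g^{2}$)
$o{\left(O,m \right)} = 2$
$d{\left(o{\left(-3,1 \right)},-10 \right)} - U{\left(-9,-15 \right)} = \frac{1}{-11 + 2} - - 15 \left(1 - -135\right) = \frac{1}{-9} - - 15 \left(1 + 135\right) = - \frac{1}{9} - \left(-15\right) 136 = - \frac{1}{9} - -2040 = - \frac{1}{9} + 2040 = \frac{18359}{9}$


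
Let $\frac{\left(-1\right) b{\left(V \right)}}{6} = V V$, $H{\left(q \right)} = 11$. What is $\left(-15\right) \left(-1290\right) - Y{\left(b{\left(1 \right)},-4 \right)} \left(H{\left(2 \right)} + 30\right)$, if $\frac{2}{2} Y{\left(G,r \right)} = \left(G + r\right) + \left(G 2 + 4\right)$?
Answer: $20088$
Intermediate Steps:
$b{\left(V \right)} = - 6 V^{2}$ ($b{\left(V \right)} = - 6 V V = - 6 V^{2}$)
$Y{\left(G,r \right)} = 4 + r + 3 G$ ($Y{\left(G,r \right)} = \left(G + r\right) + \left(G 2 + 4\right) = \left(G + r\right) + \left(2 G + 4\right) = \left(G + r\right) + \left(4 + 2 G\right) = 4 + r + 3 G$)
$\left(-15\right) \left(-1290\right) - Y{\left(b{\left(1 \right)},-4 \right)} \left(H{\left(2 \right)} + 30\right) = \left(-15\right) \left(-1290\right) - \left(4 - 4 + 3 \left(- 6 \cdot 1^{2}\right)\right) \left(11 + 30\right) = 19350 - \left(4 - 4 + 3 \left(\left(-6\right) 1\right)\right) 41 = 19350 - \left(4 - 4 + 3 \left(-6\right)\right) 41 = 19350 - \left(4 - 4 - 18\right) 41 = 19350 - \left(-18\right) 41 = 19350 - -738 = 19350 + 738 = 20088$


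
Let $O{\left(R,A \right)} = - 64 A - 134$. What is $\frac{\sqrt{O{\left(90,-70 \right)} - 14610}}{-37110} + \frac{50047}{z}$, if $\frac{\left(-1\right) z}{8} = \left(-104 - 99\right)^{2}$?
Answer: $- \frac{50047}{329672} - \frac{i \sqrt{2566}}{18555} \approx -0.15181 - 0.00273 i$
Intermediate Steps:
$O{\left(R,A \right)} = -134 - 64 A$
$z = -329672$ ($z = - 8 \left(-104 - 99\right)^{2} = - 8 \left(-203\right)^{2} = \left(-8\right) 41209 = -329672$)
$\frac{\sqrt{O{\left(90,-70 \right)} - 14610}}{-37110} + \frac{50047}{z} = \frac{\sqrt{\left(-134 - -4480\right) - 14610}}{-37110} + \frac{50047}{-329672} = \sqrt{\left(-134 + 4480\right) - 14610} \left(- \frac{1}{37110}\right) + 50047 \left(- \frac{1}{329672}\right) = \sqrt{4346 - 14610} \left(- \frac{1}{37110}\right) - \frac{50047}{329672} = \sqrt{-10264} \left(- \frac{1}{37110}\right) - \frac{50047}{329672} = 2 i \sqrt{2566} \left(- \frac{1}{37110}\right) - \frac{50047}{329672} = - \frac{i \sqrt{2566}}{18555} - \frac{50047}{329672} = - \frac{50047}{329672} - \frac{i \sqrt{2566}}{18555}$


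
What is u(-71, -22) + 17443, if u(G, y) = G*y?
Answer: 19005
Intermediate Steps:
u(-71, -22) + 17443 = -71*(-22) + 17443 = 1562 + 17443 = 19005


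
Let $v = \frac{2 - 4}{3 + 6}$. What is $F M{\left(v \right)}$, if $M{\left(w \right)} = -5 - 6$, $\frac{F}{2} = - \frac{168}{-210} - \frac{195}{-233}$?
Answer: $- \frac{41954}{1165} \approx -36.012$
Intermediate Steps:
$F = \frac{3814}{1165}$ ($F = 2 \left(- \frac{168}{-210} - \frac{195}{-233}\right) = 2 \left(\left(-168\right) \left(- \frac{1}{210}\right) - - \frac{195}{233}\right) = 2 \left(\frac{4}{5} + \frac{195}{233}\right) = 2 \cdot \frac{1907}{1165} = \frac{3814}{1165} \approx 3.2738$)
$v = - \frac{2}{9} \approx -0.22222$
$M{\left(w \right)} = -11$ ($M{\left(w \right)} = -5 - 6 = -11$)
$F M{\left(v \right)} = \frac{3814}{1165} \left(-11\right) = - \frac{41954}{1165}$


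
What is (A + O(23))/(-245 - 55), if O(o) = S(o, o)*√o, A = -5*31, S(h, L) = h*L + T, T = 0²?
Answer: 31/60 - 529*√23/300 ≈ -7.9400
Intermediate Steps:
T = 0
S(h, L) = L*h (S(h, L) = h*L + 0 = L*h + 0 = L*h)
A = -155
O(o) = o^(5/2) (O(o) = (o*o)*√o = o²*√o = o^(5/2))
(A + O(23))/(-245 - 55) = (-155 + 23^(5/2))/(-245 - 55) = (-155 + 529*√23)/(-300) = (-155 + 529*√23)*(-1/300) = 31/60 - 529*√23/300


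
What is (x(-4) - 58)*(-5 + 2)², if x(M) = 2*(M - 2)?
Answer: -630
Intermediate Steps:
x(M) = -4 + 2*M (x(M) = 2*(-2 + M) = -4 + 2*M)
(x(-4) - 58)*(-5 + 2)² = ((-4 + 2*(-4)) - 58)*(-5 + 2)² = ((-4 - 8) - 58)*(-3)² = (-12 - 58)*9 = -70*9 = -630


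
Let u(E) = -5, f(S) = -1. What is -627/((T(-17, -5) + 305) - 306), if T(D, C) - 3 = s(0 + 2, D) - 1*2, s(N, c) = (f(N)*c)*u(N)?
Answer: 627/85 ≈ 7.3765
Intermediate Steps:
s(N, c) = 5*c (s(N, c) = -c*(-5) = 5*c)
T(D, C) = 1 + 5*D (T(D, C) = 3 + (5*D - 1*2) = 3 + (5*D - 2) = 3 + (-2 + 5*D) = 1 + 5*D)
-627/((T(-17, -5) + 305) - 306) = -627/(((1 + 5*(-17)) + 305) - 306) = -627/(((1 - 85) + 305) - 306) = -627/((-84 + 305) - 306) = -627/(221 - 306) = -627/(-85) = -627*(-1/85) = 627/85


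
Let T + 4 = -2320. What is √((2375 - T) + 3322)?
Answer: √8021 ≈ 89.560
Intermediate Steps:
T = -2324 (T = -4 - 2320 = -2324)
√((2375 - T) + 3322) = √((2375 - 1*(-2324)) + 3322) = √((2375 + 2324) + 3322) = √(4699 + 3322) = √8021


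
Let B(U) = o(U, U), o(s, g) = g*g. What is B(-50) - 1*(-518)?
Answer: 3018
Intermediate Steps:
o(s, g) = g²
B(U) = U²
B(-50) - 1*(-518) = (-50)² - 1*(-518) = 2500 + 518 = 3018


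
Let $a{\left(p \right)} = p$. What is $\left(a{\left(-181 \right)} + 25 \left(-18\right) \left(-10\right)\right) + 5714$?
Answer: $10033$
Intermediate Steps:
$\left(a{\left(-181 \right)} + 25 \left(-18\right) \left(-10\right)\right) + 5714 = \left(-181 + 25 \left(-18\right) \left(-10\right)\right) + 5714 = \left(-181 - -4500\right) + 5714 = \left(-181 + 4500\right) + 5714 = 4319 + 5714 = 10033$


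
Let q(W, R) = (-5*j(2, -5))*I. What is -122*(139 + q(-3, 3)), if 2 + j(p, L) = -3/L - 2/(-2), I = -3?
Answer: -16226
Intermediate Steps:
j(p, L) = -1 - 3/L (j(p, L) = -2 + (-3/L - 2/(-2)) = -2 + (-3/L - 2*(-½)) = -2 + (-3/L + 1) = -2 + (1 - 3/L) = -1 - 3/L)
q(W, R) = -6 (q(W, R) = -5*(-3 - 1*(-5))/(-5)*(-3) = -(-1)*(-3 + 5)*(-3) = -(-1)*2*(-3) = -5*(-⅖)*(-3) = 2*(-3) = -6)
-122*(139 + q(-3, 3)) = -122*(139 - 6) = -122*133 = -16226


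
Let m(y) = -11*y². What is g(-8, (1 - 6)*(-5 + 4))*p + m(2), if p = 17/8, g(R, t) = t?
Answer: -267/8 ≈ -33.375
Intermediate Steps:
p = 17/8 (p = 17*(⅛) = 17/8 ≈ 2.1250)
g(-8, (1 - 6)*(-5 + 4))*p + m(2) = ((1 - 6)*(-5 + 4))*(17/8) - 11*2² = -5*(-1)*(17/8) - 11*4 = 5*(17/8) - 44 = 85/8 - 44 = -267/8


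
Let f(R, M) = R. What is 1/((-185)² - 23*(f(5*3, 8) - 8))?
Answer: 1/34064 ≈ 2.9357e-5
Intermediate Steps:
1/((-185)² - 23*(f(5*3, 8) - 8)) = 1/((-185)² - 23*(5*3 - 8)) = 1/(34225 - 23*(15 - 8)) = 1/(34225 - 23*7) = 1/(34225 - 161) = 1/34064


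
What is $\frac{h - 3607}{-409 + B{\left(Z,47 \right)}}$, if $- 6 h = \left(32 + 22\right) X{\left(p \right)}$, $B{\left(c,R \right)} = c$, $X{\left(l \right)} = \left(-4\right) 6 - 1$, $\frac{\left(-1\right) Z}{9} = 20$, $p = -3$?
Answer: $\frac{178}{31} \approx 5.7419$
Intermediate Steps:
$Z = -180$ ($Z = \left(-9\right) 20 = -180$)
$X{\left(l \right)} = -25$ ($X{\left(l \right)} = -24 - 1 = -25$)
$h = 225$ ($h = - \frac{\left(32 + 22\right) \left(-25\right)}{6} = - \frac{54 \left(-25\right)}{6} = \left(- \frac{1}{6}\right) \left(-1350\right) = 225$)
$\frac{h - 3607}{-409 + B{\left(Z,47 \right)}} = \frac{225 - 3607}{-409 - 180} = - \frac{3382}{-589} = \left(-3382\right) \left(- \frac{1}{589}\right) = \frac{178}{31}$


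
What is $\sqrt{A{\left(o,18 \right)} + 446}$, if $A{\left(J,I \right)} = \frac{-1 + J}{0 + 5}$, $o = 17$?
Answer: $\frac{\sqrt{11230}}{5} \approx 21.194$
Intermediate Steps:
$A{\left(J,I \right)} = - \frac{1}{5} + \frac{J}{5}$ ($A{\left(J,I \right)} = \frac{-1 + J}{5} = \left(-1 + J\right) \frac{1}{5} = - \frac{1}{5} + \frac{J}{5}$)
$\sqrt{A{\left(o,18 \right)} + 446} = \sqrt{\left(- \frac{1}{5} + \frac{1}{5} \cdot 17\right) + 446} = \sqrt{\left(- \frac{1}{5} + \frac{17}{5}\right) + 446} = \sqrt{\frac{16}{5} + 446} = \sqrt{\frac{2246}{5}} = \frac{\sqrt{11230}}{5}$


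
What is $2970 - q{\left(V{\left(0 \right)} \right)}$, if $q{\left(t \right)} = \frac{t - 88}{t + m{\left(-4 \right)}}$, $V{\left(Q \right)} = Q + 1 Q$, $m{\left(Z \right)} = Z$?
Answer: $2948$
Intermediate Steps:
$V{\left(Q \right)} = 2 Q$ ($V{\left(Q \right)} = Q + Q = 2 Q$)
$q{\left(t \right)} = \frac{-88 + t}{-4 + t}$ ($q{\left(t \right)} = \frac{t - 88}{t - 4} = \frac{-88 + t}{-4 + t}$)
$2970 - q{\left(V{\left(0 \right)} \right)} = 2970 - \frac{-88 + 2 \cdot 0}{-4 + 2 \cdot 0} = 2970 - \frac{-88 + 0}{-4 + 0} = 2970 - \frac{1}{-4} \left(-88\right) = 2970 - \left(- \frac{1}{4}\right) \left(-88\right) = 2970 - 22 = 2948$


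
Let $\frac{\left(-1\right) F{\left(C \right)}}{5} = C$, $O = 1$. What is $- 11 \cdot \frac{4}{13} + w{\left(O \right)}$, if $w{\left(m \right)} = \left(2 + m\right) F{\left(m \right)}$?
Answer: $- \frac{239}{13} \approx -18.385$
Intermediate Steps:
$F{\left(C \right)} = - 5 C$
$w{\left(m \right)} = - 5 m \left(2 + m\right)$ ($w{\left(m \right)} = \left(2 + m\right) \left(- 5 m\right) = - 5 m \left(2 + m\right)$)
$- 11 \cdot \frac{4}{13} + w{\left(O \right)} = - 11 \cdot \frac{4}{13} - 5 \left(2 + 1\right) = - 11 \cdot 4 \cdot \frac{1}{13} - 5 \cdot 3 = \left(-11\right) \frac{4}{13} - 15 = - \frac{44}{13} - 15 = - \frac{239}{13}$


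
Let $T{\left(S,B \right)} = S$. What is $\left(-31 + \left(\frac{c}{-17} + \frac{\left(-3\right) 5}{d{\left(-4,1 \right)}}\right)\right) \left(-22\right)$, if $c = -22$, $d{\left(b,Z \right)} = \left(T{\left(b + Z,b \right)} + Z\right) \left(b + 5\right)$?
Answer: $\frac{8305}{17} \approx 488.53$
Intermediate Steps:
$d{\left(b,Z \right)} = \left(5 + b\right) \left(b + 2 Z\right)$ ($d{\left(b,Z \right)} = \left(\left(b + Z\right) + Z\right) \left(b + 5\right) = \left(\left(Z + b\right) + Z\right) \left(5 + b\right) = \left(b + 2 Z\right) \left(5 + b\right) = \left(5 + b\right) \left(b + 2 Z\right)$)
$\left(-31 + \left(\frac{c}{-17} + \frac{\left(-3\right) 5}{d{\left(-4,1 \right)}}\right)\right) \left(-22\right) = \left(-31 - \left(- \frac{22}{17} - \frac{\left(-3\right) 5}{5 \left(-4\right) + 10 \cdot 1 + 1 \left(-4\right) - 4 \left(1 - 4\right)}\right)\right) \left(-22\right) = \left(-31 - \left(- \frac{22}{17} + \frac{15}{-20 + 10 - 4 - -12}\right)\right) \left(-22\right) = \left(-31 - \left(- \frac{22}{17} + \frac{15}{-20 + 10 - 4 + 12}\right)\right) \left(-22\right) = \left(-31 - \left(- \frac{22}{17} + \frac{15}{-2}\right)\right) \left(-22\right) = \left(-31 + \left(\frac{22}{17} - - \frac{15}{2}\right)\right) \left(-22\right) = \left(-31 + \left(\frac{22}{17} + \frac{15}{2}\right)\right) \left(-22\right) = \left(-31 + \frac{299}{34}\right) \left(-22\right) = \left(- \frac{755}{34}\right) \left(-22\right) = \frac{8305}{17}$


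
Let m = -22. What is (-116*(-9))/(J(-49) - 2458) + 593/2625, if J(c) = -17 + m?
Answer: -1259779/6554625 ≈ -0.19220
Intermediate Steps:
J(c) = -39 (J(c) = -17 - 22 = -39)
(-116*(-9))/(J(-49) - 2458) + 593/2625 = (-116*(-9))/(-39 - 2458) + 593/2625 = 1044/(-2497) + 593*(1/2625) = 1044*(-1/2497) + 593/2625 = -1044/2497 + 593/2625 = -1259779/6554625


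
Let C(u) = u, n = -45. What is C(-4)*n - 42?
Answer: 138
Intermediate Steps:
C(-4)*n - 42 = -4*(-45) - 42 = 180 - 42 = 138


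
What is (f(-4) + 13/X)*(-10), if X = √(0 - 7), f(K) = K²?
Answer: -160 + 130*I*√7/7 ≈ -160.0 + 49.135*I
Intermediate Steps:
X = I*√7 (X = √(-7) = I*√7 ≈ 2.6458*I)
(f(-4) + 13/X)*(-10) = ((-4)² + 13/((I*√7)))*(-10) = (16 + 13*(-I*√7/7))*(-10) = (16 - 13*I*√7/7)*(-10) = -160 + 130*I*√7/7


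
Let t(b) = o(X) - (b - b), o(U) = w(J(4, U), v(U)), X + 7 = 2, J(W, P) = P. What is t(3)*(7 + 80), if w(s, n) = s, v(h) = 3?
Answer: -435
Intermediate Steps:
X = -5 (X = -7 + 2 = -5)
o(U) = U
t(b) = -5 (t(b) = -5 - (b - b) = -5 - 1*0 = -5 + 0 = -5)
t(3)*(7 + 80) = -5*(7 + 80) = -5*87 = -435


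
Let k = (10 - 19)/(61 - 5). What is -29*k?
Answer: 261/56 ≈ 4.6607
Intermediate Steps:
k = -9/56 ≈ -0.16071
-29*k = -29*(-9/56) = 261/56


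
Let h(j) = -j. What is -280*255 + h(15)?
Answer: -71415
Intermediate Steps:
-280*255 + h(15) = -280*255 - 1*15 = -71400 - 15 = -71415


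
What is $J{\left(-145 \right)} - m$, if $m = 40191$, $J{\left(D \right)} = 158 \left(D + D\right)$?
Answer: $-86011$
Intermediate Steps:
$J{\left(D \right)} = 316 D$ ($J{\left(D \right)} = 158 \cdot 2 D = 316 D$)
$J{\left(-145 \right)} - m = 316 \left(-145\right) - 40191 = -45820 - 40191 = -86011$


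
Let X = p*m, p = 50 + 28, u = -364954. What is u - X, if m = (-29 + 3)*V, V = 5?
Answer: -354814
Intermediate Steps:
p = 78
m = -130 (m = (-29 + 3)*5 = -26*5 = -130)
X = -10140 (X = 78*(-130) = -10140)
u - X = -364954 - 1*(-10140) = -364954 + 10140 = -354814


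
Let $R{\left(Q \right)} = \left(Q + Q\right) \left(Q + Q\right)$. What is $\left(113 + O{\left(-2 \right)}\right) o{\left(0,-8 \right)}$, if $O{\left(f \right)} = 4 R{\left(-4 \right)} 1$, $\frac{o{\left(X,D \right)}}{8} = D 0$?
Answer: $0$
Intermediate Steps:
$o{\left(X,D \right)} = 0$ ($o{\left(X,D \right)} = 8 D 0 = 8 \cdot 0 = 0$)
$R{\left(Q \right)} = 4 Q^{2}$ ($R{\left(Q \right)} = 2 Q 2 Q = 4 Q^{2}$)
$O{\left(f \right)} = 256$ ($O{\left(f \right)} = 4 \cdot 4 \left(-4\right)^{2} \cdot 1 = 4 \cdot 4 \cdot 16 \cdot 1 = 4 \cdot 64 \cdot 1 = 256 \cdot 1 = 256$)
$\left(113 + O{\left(-2 \right)}\right) o{\left(0,-8 \right)} = \left(113 + 256\right) 0 = 369 \cdot 0 = 0$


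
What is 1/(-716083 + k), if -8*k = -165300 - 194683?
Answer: -8/5368681 ≈ -1.4901e-6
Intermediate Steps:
k = 359983/8 (k = -(-165300 - 194683)/8 = -1/8*(-359983) = 359983/8 ≈ 44998.)
1/(-716083 + k) = 1/(-716083 + 359983/8) = 1/(-5368681/8) = -8/5368681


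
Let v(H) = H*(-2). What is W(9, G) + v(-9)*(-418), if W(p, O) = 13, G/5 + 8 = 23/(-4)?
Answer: -7511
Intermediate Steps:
G = -275/4 (G = -40 + 5*(23/(-4)) = -40 + 5*(23*(-¼)) = -40 + 5*(-23/4) = -40 - 115/4 = -275/4 ≈ -68.750)
v(H) = -2*H
W(9, G) + v(-9)*(-418) = 13 - 2*(-9)*(-418) = 13 + 18*(-418) = 13 - 7524 = -7511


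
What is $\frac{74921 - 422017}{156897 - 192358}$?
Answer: $\frac{347096}{35461} \approx 9.7881$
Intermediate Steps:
$\frac{74921 - 422017}{156897 - 192358} = - \frac{347096}{-35461} = \left(-347096\right) \left(- \frac{1}{35461}\right) = \frac{347096}{35461}$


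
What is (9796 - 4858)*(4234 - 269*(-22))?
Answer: 50130576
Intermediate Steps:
(9796 - 4858)*(4234 - 269*(-22)) = 4938*(4234 + 5918) = 4938*10152 = 50130576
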